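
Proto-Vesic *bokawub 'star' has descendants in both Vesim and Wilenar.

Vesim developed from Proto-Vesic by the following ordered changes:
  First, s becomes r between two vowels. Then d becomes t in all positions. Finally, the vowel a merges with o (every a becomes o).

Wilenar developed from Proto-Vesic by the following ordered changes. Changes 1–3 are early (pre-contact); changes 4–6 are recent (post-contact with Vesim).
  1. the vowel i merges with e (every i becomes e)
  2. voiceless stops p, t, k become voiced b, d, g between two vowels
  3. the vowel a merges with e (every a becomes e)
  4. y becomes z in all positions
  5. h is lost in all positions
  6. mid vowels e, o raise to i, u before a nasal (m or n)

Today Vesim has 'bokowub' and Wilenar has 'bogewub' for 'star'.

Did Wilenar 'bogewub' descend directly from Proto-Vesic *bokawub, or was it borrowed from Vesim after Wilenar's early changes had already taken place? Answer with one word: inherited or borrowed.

If inherited, *bokawub would pass through all of Wilenar's changes:
Wilenar: *bokawub > bogawub > bogewub  (by intervocalic voicing, vowel merger)
If borrowed from Vesim 'bokowub' after the early changes, it would undergo only the recent ones:
  rule 4 (unconditioned shift): no change (bokowub)
  rule 5 (h-loss): no change (bokowub)
  rule 6 (pre-nasal raising): no change (bokowub)
  ⇒ as a loan: bokowub
Wilenar 'bogewub' matches the inherited outcome exactly, so it is an inherited cognate, not a loan.

inherited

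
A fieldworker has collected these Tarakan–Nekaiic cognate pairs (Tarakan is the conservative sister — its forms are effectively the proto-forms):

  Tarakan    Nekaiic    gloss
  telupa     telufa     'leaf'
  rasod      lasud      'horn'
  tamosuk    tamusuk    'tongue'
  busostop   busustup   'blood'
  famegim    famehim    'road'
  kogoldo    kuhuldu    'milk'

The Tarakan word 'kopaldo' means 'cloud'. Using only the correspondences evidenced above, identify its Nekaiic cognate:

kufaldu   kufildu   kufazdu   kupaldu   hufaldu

busostop ~ busustup — Tarakan o corresponds to Nekaiic u after a consonant, before a labial obstruent.
telupa ~ telufa — Tarakan p corresponds to Nekaiic f between vowels (before a back vowel).
kogoldo ~ kuhuldu — Tarakan o corresponds to Nekaiic u word-finally.
Applying these to Tarakan 'kopaldo':
  kopaldo → kupaldo   (o→u after a consonant, before a labial obstruent)
  kupaldo → kufaldo   (p→f between vowels (before a back vowel))
  kufaldo → kufaldu   (o→u word-finally)
So the Nekaiic cognate is 'kufaldu'.

kufaldu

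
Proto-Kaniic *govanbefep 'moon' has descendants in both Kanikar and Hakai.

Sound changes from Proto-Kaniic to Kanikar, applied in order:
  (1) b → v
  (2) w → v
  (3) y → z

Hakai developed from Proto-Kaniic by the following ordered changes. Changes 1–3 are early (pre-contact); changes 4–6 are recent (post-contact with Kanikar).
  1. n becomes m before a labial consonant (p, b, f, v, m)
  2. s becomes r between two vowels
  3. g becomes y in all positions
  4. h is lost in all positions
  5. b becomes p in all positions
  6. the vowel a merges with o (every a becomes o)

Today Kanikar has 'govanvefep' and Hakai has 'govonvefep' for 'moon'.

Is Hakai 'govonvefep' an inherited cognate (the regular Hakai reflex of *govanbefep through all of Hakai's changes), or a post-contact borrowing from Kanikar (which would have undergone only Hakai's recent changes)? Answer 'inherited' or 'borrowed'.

If inherited, *govanbefep would pass through all of Hakai's changes:
Hakai: *govanbefep > govambefep > yovambefep > yovampefep > yovompefep  (by nasal place assimilation, unconditioned shift, unconditioned shift, vowel merger)
If borrowed from Kanikar 'govanvefep' after the early changes, it would undergo only the recent ones:
  rule 4 (h-loss): no change (govanvefep)
  rule 5 (unconditioned shift): no change (govanvefep)
  rule 6 (vowel merger): govanvefep → govonvefep
  ⇒ as a loan: govonvefep
Hakai 'govonvefep' matches the loan outcome 'govonvefep', not the inherited 'yovompefep' — it skipped the early Hakai changes, so it was borrowed from Kanikar.

borrowed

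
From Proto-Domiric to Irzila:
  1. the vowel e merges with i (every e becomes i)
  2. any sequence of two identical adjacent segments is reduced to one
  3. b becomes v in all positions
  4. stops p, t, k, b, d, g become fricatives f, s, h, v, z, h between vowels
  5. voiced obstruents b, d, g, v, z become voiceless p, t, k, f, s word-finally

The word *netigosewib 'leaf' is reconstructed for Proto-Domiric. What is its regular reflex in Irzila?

nisihosiwif

Irzila: *netigosewib > nitigosiwib > nitigosiwiv > nisihosiwiv > nisihosiwif  (by vowel merger, unconditioned shift, intervocalic lenition, final devoicing)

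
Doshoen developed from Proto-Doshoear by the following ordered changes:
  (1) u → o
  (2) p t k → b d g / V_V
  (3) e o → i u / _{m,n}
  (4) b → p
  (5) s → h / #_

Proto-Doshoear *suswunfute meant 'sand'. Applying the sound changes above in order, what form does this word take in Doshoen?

hoswunfode

Doshoen: *suswunfute
  suswunfute → soswonfote   [vowel merger]
  soswonfote → soswonfode   [intervocalic voicing]
  soswonfode → soswunfode   [pre-nasal raising]
  soswunfode (rule 4 does not apply)
  soswunfode → hoswunfode   [debuccalisation]
  giving Doshoen hoswunfode.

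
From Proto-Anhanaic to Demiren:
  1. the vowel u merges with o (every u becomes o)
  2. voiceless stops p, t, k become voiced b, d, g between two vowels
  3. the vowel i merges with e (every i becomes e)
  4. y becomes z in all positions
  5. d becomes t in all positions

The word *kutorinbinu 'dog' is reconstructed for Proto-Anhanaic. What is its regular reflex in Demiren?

kotorenbeno

Demiren: start from *kutorinbinu.
  rule 1 (vowel merger): kutorinbinu → kotorinbino
  rule 2 (intervocalic voicing): kotorinbino → kodorinbino
  rule 3 (vowel merger): kodorinbino → kodorenbeno
  rule 4: no change — kodorenbeno
  rule 5 (unconditioned shift): kodorenbeno → kotorenbeno
  ⇒ Demiren kotorenbeno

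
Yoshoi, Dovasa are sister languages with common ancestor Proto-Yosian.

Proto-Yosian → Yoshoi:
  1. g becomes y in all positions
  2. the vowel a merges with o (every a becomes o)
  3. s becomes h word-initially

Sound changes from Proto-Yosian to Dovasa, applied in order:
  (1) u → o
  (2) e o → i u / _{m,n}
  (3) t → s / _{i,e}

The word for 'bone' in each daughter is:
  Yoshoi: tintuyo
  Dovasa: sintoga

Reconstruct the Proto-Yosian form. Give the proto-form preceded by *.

*tintuga

Position 7: Yoshoi has o, Dovasa has a. Dovasa preserves a here (none of its changes turn any other segment into a), so the proto-segment is *a.
Position 6: Yoshoi has y, Dovasa has g. Dovasa preserves g here (none of its changes turn any other segment into g), so the proto-segment is *g.
Position 1: Yoshoi has t, Dovasa has s. Yoshoi preserves t here (none of its changes turn any other segment into t), so the proto-segment is *t.
Verify the candidate proto-form against each daughter:
Yoshoi: start from *tintuga.
  rule 1 (unconditioned shift): tintuga → tintuya
  rule 2 (vowel merger): tintuya → tintuyo
  rule 3: no change — tintuyo
  ⇒ Yoshoi tintuyo
Dovasa: *tintuga > tintoga > sintoga  (by vowel merger, palatalisation)
Only *tintuga yields all of Yoshoi tintuyo, Dovasa sintoga.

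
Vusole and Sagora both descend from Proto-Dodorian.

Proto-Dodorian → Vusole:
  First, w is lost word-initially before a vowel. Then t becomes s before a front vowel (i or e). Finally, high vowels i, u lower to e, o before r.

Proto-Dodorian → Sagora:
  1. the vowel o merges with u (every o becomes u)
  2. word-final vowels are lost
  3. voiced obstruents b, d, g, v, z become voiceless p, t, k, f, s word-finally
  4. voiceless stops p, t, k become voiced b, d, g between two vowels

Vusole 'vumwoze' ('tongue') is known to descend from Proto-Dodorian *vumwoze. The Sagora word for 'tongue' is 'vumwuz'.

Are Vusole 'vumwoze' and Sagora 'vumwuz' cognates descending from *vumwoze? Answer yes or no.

Derive the expected Sagora reflex of *vumwoze:
Sagora: *vumwoze
  vumwoze → vumwuze   [vowel merger]
  vumwuze → vumwuz   [apocope]
  vumwuz → vumwus   [final devoicing]
  vumwus (rule 4 does not apply)
  giving Sagora vumwus.
The regular Sagora reflex would be 'vumwus', but the attested form is 'vumwuz'. The correspondence is irregular, so they are not cognates (the Sagora form has a different source).

no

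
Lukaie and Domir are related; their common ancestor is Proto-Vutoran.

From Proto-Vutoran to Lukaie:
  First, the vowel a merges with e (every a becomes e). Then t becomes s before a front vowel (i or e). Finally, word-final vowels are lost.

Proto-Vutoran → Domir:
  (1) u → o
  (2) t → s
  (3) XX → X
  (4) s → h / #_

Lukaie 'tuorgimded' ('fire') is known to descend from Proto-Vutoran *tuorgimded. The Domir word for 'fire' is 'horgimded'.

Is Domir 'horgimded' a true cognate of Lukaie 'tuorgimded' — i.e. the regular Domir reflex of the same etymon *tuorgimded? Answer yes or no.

Derive the expected Domir reflex of *tuorgimded:
Domir: *tuorgimded
  tuorgimded → toorgimded   [vowel merger]
  toorgimded → soorgimded   [unconditioned shift]
  soorgimded → sorgimded   [degemination]
  sorgimded → horgimded   [debuccalisation]
  giving Domir horgimded.
Domir 'horgimded' matches the regular reflex exactly, so the pair is cognate.

yes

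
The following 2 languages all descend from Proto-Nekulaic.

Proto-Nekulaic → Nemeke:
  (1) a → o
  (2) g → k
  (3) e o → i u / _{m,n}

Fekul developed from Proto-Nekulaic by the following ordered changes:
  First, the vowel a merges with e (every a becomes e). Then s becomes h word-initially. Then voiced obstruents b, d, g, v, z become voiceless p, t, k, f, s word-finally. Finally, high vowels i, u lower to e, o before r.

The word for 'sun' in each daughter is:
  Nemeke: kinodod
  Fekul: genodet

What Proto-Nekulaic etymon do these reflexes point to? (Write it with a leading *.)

Position 6: Nemeke has o, Fekul has e. Taking the neighbouring segments as reconstructed: Nemeke o could go back to *a or *o; Fekul e could go back to *a or *e — the one source consistent with every daughter is *a.
Position 7: Nemeke has d, Fekul has t. Nemeke preserves d here (none of its changes turn any other segment into d), so the proto-segment is *d.
Verify the candidate proto-form against each daughter:
Nemeke: *genodad
  genodad → genodod   [vowel merger]
  genodod → kenodod   [unconditioned shift]
  kenodod → kinodod   [pre-nasal raising]
  giving Nemeke kinodod.
Fekul: *genodad
  genodad → genoded   [vowel merger]
  genoded (rule 2 does not apply)
  genoded → genodet   [final devoicing]
  genodet (rule 4 does not apply)
  giving Fekul genodet.
No other proto-form is consistent with every reflex, so the reconstruction is *genodad.

*genodad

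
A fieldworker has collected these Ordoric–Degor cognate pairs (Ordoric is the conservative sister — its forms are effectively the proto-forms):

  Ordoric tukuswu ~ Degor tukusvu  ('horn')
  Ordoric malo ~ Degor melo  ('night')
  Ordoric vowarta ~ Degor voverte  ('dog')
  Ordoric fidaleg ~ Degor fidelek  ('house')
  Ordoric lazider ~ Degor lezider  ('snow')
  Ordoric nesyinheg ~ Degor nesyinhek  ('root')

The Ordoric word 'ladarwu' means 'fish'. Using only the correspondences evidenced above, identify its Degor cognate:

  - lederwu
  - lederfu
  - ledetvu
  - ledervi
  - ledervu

ledervu

malo ~ melo, fidaleg ~ fidelek — Ordoric a corresponds to Degor e after a consonant, before a consonant other than r, m, n, p, b, f, v.
vowarta ~ voverte — Ordoric a corresponds to Degor e after a consonant, before r.
tukuswu ~ tukusvu — Ordoric w corresponds to Degor v after a consonant, before a back vowel.
Applying these to Ordoric 'ladarwu':
  ladarwu → ledarwu   (a→e after a consonant, before a consonant other than r, m, n, p, b, f, v)
  ledarwu → lederwu   (a→e after a consonant, before r)
  lederwu → ledervu   (w→v after a consonant, before a back vowel)
So the Degor cognate is 'ledervu'.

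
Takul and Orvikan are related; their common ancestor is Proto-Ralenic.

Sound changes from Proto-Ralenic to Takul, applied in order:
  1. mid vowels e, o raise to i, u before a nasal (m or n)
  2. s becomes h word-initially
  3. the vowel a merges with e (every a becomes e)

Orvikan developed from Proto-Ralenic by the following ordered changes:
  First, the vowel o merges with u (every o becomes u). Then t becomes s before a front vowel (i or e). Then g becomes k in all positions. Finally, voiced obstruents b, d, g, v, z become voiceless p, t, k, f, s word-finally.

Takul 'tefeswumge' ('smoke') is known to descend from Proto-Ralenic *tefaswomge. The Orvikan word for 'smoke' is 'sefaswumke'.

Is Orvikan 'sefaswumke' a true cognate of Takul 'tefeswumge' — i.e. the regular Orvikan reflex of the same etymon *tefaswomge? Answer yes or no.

yes

Derive the expected Orvikan reflex of *tefaswomge:
Orvikan: *tefaswomge > tefaswumge > sefaswumge > sefaswumke  (by vowel merger, palatalisation, unconditioned shift)
Orvikan 'sefaswumke' matches the regular reflex exactly, so the pair is cognate.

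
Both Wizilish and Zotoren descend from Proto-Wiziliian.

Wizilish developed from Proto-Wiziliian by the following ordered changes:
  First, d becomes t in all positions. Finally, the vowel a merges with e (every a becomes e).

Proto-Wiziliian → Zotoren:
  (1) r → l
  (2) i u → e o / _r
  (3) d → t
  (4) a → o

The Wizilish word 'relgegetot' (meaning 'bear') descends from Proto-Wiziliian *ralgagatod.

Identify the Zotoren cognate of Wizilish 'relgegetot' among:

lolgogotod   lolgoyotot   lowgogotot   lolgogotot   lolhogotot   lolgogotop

lolgogotot

Zotoren: *ralgagatod > lalgagatod > lalgagatot > lolgogotot  (by unconditioned shift, unconditioned shift, vowel merger)
Only 'lolgogotot' matches the regular Zotoren development of *ralgagatod.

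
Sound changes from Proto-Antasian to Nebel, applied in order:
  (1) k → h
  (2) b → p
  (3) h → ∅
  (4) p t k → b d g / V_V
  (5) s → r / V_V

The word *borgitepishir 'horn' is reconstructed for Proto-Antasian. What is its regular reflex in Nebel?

porgidebirir

Nebel: *borgitepishir
  borgitepishir (rule 1 does not apply)
  borgitepishir → porgitepishir   [unconditioned shift]
  porgitepishir → porgitepisir   [h-loss]
  porgitepisir → porgidebisir   [intervocalic voicing]
  porgidebisir → porgidebirir   [rhotacism]
  giving Nebel porgidebirir.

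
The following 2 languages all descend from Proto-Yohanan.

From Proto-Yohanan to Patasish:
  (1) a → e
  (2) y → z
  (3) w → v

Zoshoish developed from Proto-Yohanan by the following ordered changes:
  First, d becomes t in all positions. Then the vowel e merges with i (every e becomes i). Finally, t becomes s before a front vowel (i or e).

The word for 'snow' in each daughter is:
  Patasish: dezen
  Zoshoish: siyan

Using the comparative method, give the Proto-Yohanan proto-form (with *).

*deyan

Position 1: Patasish has d, Zoshoish has s. Patasish preserves d here (none of its changes turn any other segment into d), so the proto-segment is *d.
Position 2: Patasish has e, Zoshoish has i. Taking the neighbouring segments as reconstructed: Patasish e could go back to *a or *e; Zoshoish i could go back to *e or *i — the one source consistent with every daughter is *e.
Position 4: Patasish has e, Zoshoish has a. Zoshoish preserves a here (none of its changes turn any other segment into a), so the proto-segment is *a.
Verify the candidate proto-form against each daughter:
Patasish: *deyan > deyen > dezen  (by vowel merger, unconditioned shift)
Zoshoish: *deyan
  deyan → teyan   [unconditioned shift]
  teyan → tiyan   [vowel merger]
  tiyan → siyan   [palatalisation]
  giving Zoshoish siyan.
*deyan is the unique common source.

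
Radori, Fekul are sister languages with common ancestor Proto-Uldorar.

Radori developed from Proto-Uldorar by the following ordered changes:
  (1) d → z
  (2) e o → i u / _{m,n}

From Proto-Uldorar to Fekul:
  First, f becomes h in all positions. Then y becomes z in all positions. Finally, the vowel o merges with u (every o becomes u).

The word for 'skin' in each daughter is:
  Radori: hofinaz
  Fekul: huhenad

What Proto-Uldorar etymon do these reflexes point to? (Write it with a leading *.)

*hofenad

Position 4: Radori has i, Fekul has e. Fekul preserves e here (none of its changes turn any other segment into e), so the proto-segment is *e.
Position 7: Radori has z, Fekul has d. Fekul preserves d here (none of its changes turn any other segment into d), so the proto-segment is *d.
Position 3: Radori has f, Fekul has h. Radori preserves f here (none of its changes turn any other segment into f), so the proto-segment is *f.
This points to *hofenad. Verify forward in each daughter:
Radori: *hofenad > hofenaz > hofinaz  (by unconditioned shift, pre-nasal raising)
Fekul: *hofenad > hohenad > huhenad  (by unconditioned shift, vowel merger)
No other proto-form is consistent with every reflex, so the reconstruction is *hofenad.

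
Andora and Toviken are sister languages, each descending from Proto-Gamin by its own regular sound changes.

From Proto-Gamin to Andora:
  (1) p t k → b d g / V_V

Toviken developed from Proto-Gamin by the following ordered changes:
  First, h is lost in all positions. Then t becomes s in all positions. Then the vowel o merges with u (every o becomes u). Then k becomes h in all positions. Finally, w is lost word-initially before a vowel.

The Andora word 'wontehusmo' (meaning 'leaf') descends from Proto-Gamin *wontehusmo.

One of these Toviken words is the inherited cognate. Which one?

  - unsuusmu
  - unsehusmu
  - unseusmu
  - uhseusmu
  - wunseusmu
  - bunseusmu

unseusmu

Toviken: *wontehusmo > wonteusmo > wonseusmo > wunseusmu > unseusmu  (by h-loss, unconditioned shift, vowel merger, glide loss)
Among the options, 'unseusmu' alone shows every Toviken change applied in order.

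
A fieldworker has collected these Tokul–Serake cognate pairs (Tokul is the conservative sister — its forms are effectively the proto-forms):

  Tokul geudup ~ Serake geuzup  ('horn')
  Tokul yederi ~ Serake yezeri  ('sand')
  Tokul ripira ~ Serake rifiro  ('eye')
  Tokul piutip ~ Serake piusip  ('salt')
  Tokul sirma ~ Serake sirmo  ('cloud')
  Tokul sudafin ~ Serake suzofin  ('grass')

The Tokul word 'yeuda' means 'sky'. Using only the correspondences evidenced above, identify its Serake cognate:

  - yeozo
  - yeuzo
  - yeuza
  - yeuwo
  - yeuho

sudafin ~ suzofin — Tokul d corresponds to Serake z between vowels (before a back vowel).
ripira ~ rifiro, sirma ~ sirmo — Tokul a corresponds to Serake o word-finally.
Applying these to Tokul 'yeuda':
  yeuda → yeuza   (d→z between vowels (before a back vowel))
  yeuza → yeuzo   (a→o word-finally)
So the Serake cognate is 'yeuzo'.

yeuzo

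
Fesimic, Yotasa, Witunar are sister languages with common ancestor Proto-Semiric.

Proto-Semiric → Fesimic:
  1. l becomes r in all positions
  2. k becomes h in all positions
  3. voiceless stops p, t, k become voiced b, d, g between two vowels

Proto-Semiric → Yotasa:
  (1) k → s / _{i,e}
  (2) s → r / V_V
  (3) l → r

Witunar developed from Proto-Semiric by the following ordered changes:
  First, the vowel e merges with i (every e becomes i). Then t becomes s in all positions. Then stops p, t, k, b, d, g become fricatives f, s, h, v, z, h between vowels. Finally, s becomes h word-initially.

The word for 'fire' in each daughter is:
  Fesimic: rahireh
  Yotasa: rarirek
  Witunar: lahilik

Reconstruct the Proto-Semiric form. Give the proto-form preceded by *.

Position 7: Fesimic has h, Yotasa has k, Witunar has k. Yotasa preserves k here (none of its changes turn any other segment into k), so the proto-segment is *k.
Position 3: Fesimic has h, Yotasa has r, Witunar has h. Taking the neighbouring segments as reconstructed: Fesimic h could go back to *k or *h; Yotasa r could go back to *k or *s or *l or *r; Witunar h could go back to *k or *g or *h — the one source consistent with every daughter is *k.
This points to *lakilek. Verify forward in each daughter:
Fesimic: *lakilek > rakirek > rahireh  (by unconditioned shift, unconditioned shift)
Yotasa: *lakilek > lasilek > larilek > rarirek  (by palatalisation, rhotacism, unconditioned shift)
Witunar: *lakilek
  lakilek → lakilik   [vowel merger]
  lakilik (rule 2 does not apply)
  lakilik → lahilik   [intervocalic lenition]
  lahilik (rule 4 does not apply)
  giving Witunar lahilik.
*lakilek is the unique common source.

*lakilek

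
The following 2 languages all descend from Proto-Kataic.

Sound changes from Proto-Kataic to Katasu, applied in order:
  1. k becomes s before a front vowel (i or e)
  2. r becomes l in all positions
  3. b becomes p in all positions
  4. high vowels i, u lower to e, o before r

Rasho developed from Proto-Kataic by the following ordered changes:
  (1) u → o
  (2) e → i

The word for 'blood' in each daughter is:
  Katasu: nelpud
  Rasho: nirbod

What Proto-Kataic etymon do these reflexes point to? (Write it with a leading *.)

*nerbud

Position 3: Katasu has l, Rasho has r. Rasho preserves r here (none of its changes turn any other segment into r), so the proto-segment is *r.
Position 2: Katasu has e, Rasho has i. Taking the neighbouring segments as reconstructed: Katasu e can only go back to *e; Rasho i could go back to *e or *i — the one source consistent with every daughter is *e.
Position 4: Katasu has p, Rasho has b. Rasho preserves b here (none of its changes turn any other segment into b), so the proto-segment is *b.
This points to *nerbud. Verify forward in each daughter:
Katasu: start from *nerbud.
  rule 1: no change — nerbud
  rule 2 (unconditioned shift): nerbud → nelbud
  rule 3 (unconditioned shift): nelbud → nelpud
  rule 4: no change — nelpud
  ⇒ Katasu nelpud
Rasho: *nerbud
  nerbud → nerbod   [vowel merger]
  nerbod → nirbod   [vowel merger]
  giving Rasho nirbod.
No other proto-form is consistent with every reflex, so the reconstruction is *nerbud.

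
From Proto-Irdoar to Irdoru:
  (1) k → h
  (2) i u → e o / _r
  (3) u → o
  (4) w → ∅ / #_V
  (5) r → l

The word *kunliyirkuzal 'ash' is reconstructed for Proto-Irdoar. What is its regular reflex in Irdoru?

honliyelhozal

Irdoru: *kunliyirkuzal
  kunliyirkuzal → hunliyirhuzal   [unconditioned shift]
  hunliyirhuzal → hunliyerhuzal   [pre-rhotic lowering]
  hunliyerhuzal → honliyerhozal   [vowel merger]
  honliyerhozal (rule 4 does not apply)
  honliyerhozal → honliyelhozal   [unconditioned shift]
  giving Irdoru honliyelhozal.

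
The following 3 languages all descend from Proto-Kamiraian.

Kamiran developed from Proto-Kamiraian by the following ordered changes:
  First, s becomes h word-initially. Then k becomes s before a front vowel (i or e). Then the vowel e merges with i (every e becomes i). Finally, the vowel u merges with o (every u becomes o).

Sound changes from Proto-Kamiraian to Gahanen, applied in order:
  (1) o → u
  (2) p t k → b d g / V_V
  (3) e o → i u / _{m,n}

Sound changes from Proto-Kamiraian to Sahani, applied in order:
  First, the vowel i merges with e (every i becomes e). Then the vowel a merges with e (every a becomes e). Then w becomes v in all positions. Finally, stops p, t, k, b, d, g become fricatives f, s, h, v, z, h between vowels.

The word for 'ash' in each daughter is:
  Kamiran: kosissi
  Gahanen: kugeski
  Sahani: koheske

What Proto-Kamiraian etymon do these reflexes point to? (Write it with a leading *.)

Position 7: Kamiran has i, Gahanen has i, Sahani has e. Taking the neighbouring segments as reconstructed: Kamiran i could go back to *e or *i; Gahanen i can only go back to *i; Sahani e could go back to *a or *e or *i — the one source consistent with every daughter is *i.
Position 2: Kamiran has o, Gahanen has u, Sahani has o. Sahani preserves o here (none of its changes turn any other segment into o), so the proto-segment is *o.
Continuing position by position gives *kokeski; check it forward:
Kamiran: *kokeski > kosessi > kosissi  (by palatalisation, vowel merger)
Gahanen: start from *kokeski.
  rule 1 (vowel merger): kokeski → kukeski
  rule 2 (intervocalic voicing): kukeski → kugeski
  rule 3: no change — kugeski
  ⇒ Gahanen kugeski
Sahani: *kokeski
  kokeski → kokeske   [vowel merger]
  kokeske (rule 2 does not apply)
  kokeske (rule 3 does not apply)
  kokeske → koheske   [intervocalic lenition]
  giving Sahani koheske.
No other proto-form is consistent with every reflex, so the reconstruction is *kokeski.

*kokeski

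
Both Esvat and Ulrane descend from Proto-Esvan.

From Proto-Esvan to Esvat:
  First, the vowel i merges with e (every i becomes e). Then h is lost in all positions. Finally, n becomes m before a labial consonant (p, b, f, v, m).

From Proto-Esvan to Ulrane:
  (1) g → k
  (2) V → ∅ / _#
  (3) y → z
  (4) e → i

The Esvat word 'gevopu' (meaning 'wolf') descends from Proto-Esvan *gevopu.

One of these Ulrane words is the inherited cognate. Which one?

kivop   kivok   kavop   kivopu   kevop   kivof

Ulrane: *gevopu > kevopu > kevop > kivop  (by unconditioned shift, apocope, vowel merger)
The other candidates each miss or misapply at least one Ulrane change.

kivop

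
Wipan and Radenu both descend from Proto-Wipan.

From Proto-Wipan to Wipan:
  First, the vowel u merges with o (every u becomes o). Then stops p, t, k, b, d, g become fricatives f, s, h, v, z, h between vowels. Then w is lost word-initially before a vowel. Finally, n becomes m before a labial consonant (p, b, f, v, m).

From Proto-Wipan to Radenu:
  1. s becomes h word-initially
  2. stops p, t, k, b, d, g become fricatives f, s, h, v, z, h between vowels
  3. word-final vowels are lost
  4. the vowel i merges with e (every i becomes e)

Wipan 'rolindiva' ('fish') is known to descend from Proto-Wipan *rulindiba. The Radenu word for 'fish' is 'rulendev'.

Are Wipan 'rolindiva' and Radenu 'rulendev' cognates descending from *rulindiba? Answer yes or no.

Derive the expected Radenu reflex of *rulindiba:
Radenu: *rulindiba
  rulindiba (rule 1 does not apply)
  rulindiba → rulindiva   [intervocalic lenition]
  rulindiva → rulindiv   [apocope]
  rulindiv → rulendev   [vowel merger]
  giving Radenu rulendev.
Radenu 'rulendev' matches the regular reflex exactly, so the pair is cognate.

yes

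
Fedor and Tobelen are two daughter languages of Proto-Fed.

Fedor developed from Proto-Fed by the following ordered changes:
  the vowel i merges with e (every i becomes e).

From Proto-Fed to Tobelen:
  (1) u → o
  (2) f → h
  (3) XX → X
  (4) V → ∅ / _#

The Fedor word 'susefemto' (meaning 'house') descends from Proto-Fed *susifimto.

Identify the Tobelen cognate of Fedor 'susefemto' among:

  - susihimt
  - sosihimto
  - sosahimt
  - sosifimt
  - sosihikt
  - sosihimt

Tobelen: start from *susifimto.
  rule 1 (vowel merger): susifimto → sosifimto
  rule 2 (unconditioned shift): sosifimto → sosihimto
  rule 3: no change — sosihimto
  rule 4 (apocope): sosihimto → sosihimt
  ⇒ Tobelen sosihimt

sosihimt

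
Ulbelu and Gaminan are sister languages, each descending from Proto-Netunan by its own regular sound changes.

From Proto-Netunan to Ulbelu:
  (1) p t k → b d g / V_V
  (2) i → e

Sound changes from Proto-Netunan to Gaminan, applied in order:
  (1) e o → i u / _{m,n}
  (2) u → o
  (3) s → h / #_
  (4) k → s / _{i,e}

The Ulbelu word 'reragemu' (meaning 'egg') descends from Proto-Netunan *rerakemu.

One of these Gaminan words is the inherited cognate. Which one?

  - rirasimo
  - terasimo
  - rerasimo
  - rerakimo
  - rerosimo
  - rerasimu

Gaminan: *rerakemu
  rerakemu → rerakimu   [pre-nasal raising]
  rerakimu → rerakimo   [vowel merger]
  rerakimo (rule 3 does not apply)
  rerakimo → rerasimo   [palatalisation]
  giving Gaminan rerasimo.

rerasimo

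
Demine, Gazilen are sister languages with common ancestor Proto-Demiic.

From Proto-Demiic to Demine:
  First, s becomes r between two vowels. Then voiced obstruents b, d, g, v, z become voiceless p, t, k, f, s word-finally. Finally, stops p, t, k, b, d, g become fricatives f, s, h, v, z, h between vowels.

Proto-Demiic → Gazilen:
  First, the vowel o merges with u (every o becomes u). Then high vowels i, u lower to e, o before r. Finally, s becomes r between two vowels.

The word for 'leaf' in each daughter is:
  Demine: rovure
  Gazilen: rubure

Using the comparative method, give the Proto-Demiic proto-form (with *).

Position 5: Demine has r, Gazilen has r. Taking the neighbouring segments as reconstructed: Demine r could go back to *s or *r; Gazilen r can only go back to *s — the one source consistent with every daughter is *s.
Position 2: Demine has o, Gazilen has u. Demine preserves o here (none of its changes turn any other segment into o), so the proto-segment is *o.
Verify the candidate proto-form against each daughter:
Demine: *robuse > robure > rovure  (by rhotacism, intervocalic lenition)
Gazilen: *robuse > rubuse > rubure  (by vowel merger, rhotacism)
*robuse is the unique common source.

*robuse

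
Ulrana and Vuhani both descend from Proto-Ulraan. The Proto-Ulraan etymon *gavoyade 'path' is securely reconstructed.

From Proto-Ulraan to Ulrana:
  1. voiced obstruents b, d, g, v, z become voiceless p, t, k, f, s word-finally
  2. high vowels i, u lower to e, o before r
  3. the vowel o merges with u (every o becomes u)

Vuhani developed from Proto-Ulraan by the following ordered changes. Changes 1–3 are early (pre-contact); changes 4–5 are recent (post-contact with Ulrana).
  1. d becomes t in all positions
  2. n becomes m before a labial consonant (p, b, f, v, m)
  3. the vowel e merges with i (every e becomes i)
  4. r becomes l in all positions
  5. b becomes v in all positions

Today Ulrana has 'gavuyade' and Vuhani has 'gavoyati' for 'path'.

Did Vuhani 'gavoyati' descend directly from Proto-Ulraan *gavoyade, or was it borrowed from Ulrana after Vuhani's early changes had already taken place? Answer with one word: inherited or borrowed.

inherited

If inherited, *gavoyade would pass through all of Vuhani's changes:
Vuhani: start from *gavoyade.
  rule 1 (unconditioned shift): gavoyade → gavoyate
  rule 2: no change — gavoyate
  rule 3 (vowel merger): gavoyate → gavoyati
  rule 4: no change — gavoyati
  rule 5: no change — gavoyati
  ⇒ Vuhani gavoyati
If borrowed from Ulrana 'gavuyade' after the early changes, it would undergo only the recent ones:
  rule 4 (unconditioned shift): no change (gavuyade)
  rule 5 (unconditioned shift): no change (gavuyade)
  ⇒ as a loan: gavuyade
Vuhani 'gavoyati' matches the inherited outcome exactly, so it is an inherited cognate, not a loan.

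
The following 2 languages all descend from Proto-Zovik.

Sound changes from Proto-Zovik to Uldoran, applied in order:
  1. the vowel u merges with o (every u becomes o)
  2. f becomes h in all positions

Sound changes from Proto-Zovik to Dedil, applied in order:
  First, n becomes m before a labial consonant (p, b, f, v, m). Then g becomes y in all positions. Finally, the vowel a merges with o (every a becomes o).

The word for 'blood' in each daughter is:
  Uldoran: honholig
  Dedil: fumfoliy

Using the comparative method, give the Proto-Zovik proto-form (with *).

Position 4: Uldoran has h, Dedil has f. Dedil preserves f here (none of its changes turn any other segment into f), so the proto-segment is *f.
Position 3: Uldoran has n, Dedil has m. Uldoran preserves n here (none of its changes turn any other segment into n), so the proto-segment is *n.
Position 8: Uldoran has g, Dedil has y. Uldoran preserves g here (none of its changes turn any other segment into g), so the proto-segment is *g.
Continuing position by position gives *funfolig; check it forward:
Uldoran: *funfolig
  funfolig → fonfolig   [vowel merger]
  fonfolig → honholig   [unconditioned shift]
  giving Uldoran honholig.
Dedil: *funfolig
  funfolig → fumfolig   [nasal place assimilation]
  fumfolig → fumfoliy   [unconditioned shift]
  fumfoliy (rule 3 does not apply)
  giving Dedil fumfoliy.
No other proto-form is consistent with every reflex, so the reconstruction is *funfolig.

*funfolig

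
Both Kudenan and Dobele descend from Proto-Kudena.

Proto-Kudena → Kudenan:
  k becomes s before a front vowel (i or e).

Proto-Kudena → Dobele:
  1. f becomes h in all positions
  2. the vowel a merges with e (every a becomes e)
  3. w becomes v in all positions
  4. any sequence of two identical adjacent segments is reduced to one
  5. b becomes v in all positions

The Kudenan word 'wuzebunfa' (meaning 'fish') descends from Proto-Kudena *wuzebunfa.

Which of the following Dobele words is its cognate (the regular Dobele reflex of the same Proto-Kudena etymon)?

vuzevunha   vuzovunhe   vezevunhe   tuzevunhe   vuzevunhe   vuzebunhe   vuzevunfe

vuzevunhe

Dobele: *wuzebunfa
  wuzebunfa → wuzebunha   [unconditioned shift]
  wuzebunha → wuzebunhe   [vowel merger]
  wuzebunhe → vuzebunhe   [unconditioned shift]
  vuzebunhe (rule 4 does not apply)
  vuzebunhe → vuzevunhe   [unconditioned shift]
  giving Dobele vuzevunhe.
The other candidates each miss or misapply at least one Dobele change.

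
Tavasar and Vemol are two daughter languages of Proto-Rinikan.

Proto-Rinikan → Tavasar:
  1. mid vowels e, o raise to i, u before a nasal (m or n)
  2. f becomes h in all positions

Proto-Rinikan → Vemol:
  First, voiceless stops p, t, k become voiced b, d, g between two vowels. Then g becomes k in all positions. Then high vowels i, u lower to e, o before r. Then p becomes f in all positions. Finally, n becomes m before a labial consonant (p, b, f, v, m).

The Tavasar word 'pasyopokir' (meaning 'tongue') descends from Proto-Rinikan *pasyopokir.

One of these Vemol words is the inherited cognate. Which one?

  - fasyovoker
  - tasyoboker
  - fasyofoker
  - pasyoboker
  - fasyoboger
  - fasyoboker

fasyoboker

Vemol: start from *pasyopokir.
  rule 1 (intervocalic voicing): pasyopokir → pasyobogir
  rule 2 (unconditioned shift): pasyobogir → pasyobokir
  rule 3 (pre-rhotic lowering): pasyobokir → pasyoboker
  rule 4 (unconditioned shift): pasyoboker → fasyoboker
  rule 5: no change — fasyoboker
  ⇒ Vemol fasyoboker
Only 'fasyoboker' matches the regular Vemol development of *pasyopokir.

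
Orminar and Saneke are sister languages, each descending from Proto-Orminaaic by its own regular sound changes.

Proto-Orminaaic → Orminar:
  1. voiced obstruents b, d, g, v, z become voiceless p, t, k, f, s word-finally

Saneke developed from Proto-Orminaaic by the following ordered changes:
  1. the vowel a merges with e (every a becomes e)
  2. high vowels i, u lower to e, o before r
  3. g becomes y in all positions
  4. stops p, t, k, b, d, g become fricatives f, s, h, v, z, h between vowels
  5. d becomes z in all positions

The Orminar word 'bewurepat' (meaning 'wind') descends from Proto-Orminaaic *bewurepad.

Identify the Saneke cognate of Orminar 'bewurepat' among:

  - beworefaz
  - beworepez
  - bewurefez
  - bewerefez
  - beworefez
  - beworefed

beworefez

Saneke: start from *bewurepad.
  rule 1 (vowel merger): bewurepad → bewureped
  rule 2 (pre-rhotic lowering): bewureped → beworeped
  rule 3: no change — beworeped
  rule 4 (intervocalic lenition): beworeped → beworefed
  rule 5 (unconditioned shift): beworefed → beworefez
  ⇒ Saneke beworefez
Among the options, 'beworefez' alone shows every Saneke change applied in order.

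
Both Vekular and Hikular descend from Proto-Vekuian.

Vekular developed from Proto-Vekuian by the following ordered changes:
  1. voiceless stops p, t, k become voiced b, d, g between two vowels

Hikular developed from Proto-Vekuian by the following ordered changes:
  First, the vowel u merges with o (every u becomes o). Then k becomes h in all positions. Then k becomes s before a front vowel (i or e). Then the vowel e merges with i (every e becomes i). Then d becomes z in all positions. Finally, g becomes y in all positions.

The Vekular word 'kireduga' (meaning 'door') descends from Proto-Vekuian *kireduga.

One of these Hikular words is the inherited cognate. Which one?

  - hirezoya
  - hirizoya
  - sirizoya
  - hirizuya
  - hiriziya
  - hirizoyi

Hikular: *kireduga
  kireduga → kiredoga   [vowel merger]
  kiredoga → hiredoga   [unconditioned shift]
  hiredoga (rule 3 does not apply)
  hiredoga → hiridoga   [vowel merger]
  hiridoga → hirizoga   [unconditioned shift]
  hirizoga → hirizoya   [unconditioned shift]
  giving Hikular hirizoya.

hirizoya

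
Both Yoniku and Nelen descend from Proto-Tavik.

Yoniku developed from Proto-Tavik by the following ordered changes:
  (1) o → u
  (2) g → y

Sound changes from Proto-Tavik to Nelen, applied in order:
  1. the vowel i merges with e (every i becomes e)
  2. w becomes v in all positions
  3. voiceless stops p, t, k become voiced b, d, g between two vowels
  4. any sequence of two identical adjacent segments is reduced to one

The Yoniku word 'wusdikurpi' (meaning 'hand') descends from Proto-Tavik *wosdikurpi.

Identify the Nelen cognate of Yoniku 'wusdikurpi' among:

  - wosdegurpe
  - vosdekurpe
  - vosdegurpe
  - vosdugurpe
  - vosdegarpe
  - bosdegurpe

Nelen: start from *wosdikurpi.
  rule 1 (vowel merger): wosdikurpi → wosdekurpe
  rule 2 (unconditioned shift): wosdekurpe → vosdekurpe
  rule 3 (intervocalic voicing): vosdekurpe → vosdegurpe
  rule 4: no change — vosdegurpe
  ⇒ Nelen vosdegurpe
Among the options, 'vosdegurpe' alone shows every Nelen change applied in order.

vosdegurpe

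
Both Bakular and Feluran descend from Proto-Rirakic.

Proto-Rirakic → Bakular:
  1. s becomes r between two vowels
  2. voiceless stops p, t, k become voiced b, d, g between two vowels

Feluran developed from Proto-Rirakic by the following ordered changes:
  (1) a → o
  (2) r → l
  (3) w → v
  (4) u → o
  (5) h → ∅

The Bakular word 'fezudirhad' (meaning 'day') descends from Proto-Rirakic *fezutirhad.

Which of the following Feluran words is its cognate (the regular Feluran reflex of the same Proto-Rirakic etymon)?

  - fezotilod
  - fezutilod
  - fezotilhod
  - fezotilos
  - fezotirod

Feluran: start from *fezutirhad.
  rule 1 (vowel merger): fezutirhad → fezutirhod
  rule 2 (unconditioned shift): fezutirhod → fezutilhod
  rule 3: no change — fezutilhod
  rule 4 (vowel merger): fezutilhod → fezotilhod
  rule 5 (h-loss): fezotilhod → fezotilod
  ⇒ Feluran fezotilod
Only 'fezotilod' matches the regular Feluran development of *fezutirhad.

fezotilod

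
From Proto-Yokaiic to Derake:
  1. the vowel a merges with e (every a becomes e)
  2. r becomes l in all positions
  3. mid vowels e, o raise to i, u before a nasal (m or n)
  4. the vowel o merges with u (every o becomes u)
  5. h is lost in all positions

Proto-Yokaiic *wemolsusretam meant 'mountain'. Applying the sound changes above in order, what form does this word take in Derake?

wimulsusletim

Derake: start from *wemolsusretam.
  rule 1 (vowel merger): wemolsusretam → wemolsusretem
  rule 2 (unconditioned shift): wemolsusretem → wemolsusletem
  rule 3 (pre-nasal raising): wemolsusletem → wimolsusletim
  rule 4 (vowel merger): wimolsusletim → wimulsusletim
  rule 5: no change — wimulsusletim
  ⇒ Derake wimulsusletim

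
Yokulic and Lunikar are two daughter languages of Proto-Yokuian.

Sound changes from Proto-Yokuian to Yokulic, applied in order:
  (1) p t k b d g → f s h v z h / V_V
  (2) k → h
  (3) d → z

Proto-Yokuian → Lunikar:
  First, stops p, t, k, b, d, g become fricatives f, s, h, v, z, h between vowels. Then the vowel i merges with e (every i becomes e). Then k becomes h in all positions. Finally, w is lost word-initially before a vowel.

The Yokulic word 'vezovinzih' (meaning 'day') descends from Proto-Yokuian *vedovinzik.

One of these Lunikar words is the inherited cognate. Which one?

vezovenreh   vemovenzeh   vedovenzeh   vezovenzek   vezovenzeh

Lunikar: *vedovinzik > vezovinzik > vezovenzek > vezovenzeh  (by intervocalic lenition, vowel merger, unconditioned shift)
The other candidates each miss or misapply at least one Lunikar change.

vezovenzeh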